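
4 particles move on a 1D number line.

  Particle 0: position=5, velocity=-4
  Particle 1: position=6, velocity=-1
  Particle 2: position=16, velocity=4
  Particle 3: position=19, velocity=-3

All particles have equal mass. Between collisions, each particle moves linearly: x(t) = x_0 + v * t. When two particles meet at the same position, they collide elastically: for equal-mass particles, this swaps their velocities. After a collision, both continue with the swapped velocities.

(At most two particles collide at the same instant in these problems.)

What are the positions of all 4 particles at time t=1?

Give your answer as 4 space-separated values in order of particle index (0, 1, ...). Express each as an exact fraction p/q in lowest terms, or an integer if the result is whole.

Collision at t=3/7: particles 2 and 3 swap velocities; positions: p0=23/7 p1=39/7 p2=124/7 p3=124/7; velocities now: v0=-4 v1=-1 v2=-3 v3=4
Advance to t=1 (no further collisions before then); velocities: v0=-4 v1=-1 v2=-3 v3=4; positions = 1 5 16 20

Answer: 1 5 16 20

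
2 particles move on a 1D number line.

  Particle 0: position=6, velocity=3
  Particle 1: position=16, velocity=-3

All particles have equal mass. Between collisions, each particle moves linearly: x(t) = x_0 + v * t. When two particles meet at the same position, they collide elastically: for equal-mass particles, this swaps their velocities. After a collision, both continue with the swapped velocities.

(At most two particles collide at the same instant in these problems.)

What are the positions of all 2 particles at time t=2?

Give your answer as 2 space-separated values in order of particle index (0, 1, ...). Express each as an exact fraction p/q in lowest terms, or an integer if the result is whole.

Answer: 10 12

Derivation:
Collision at t=5/3: particles 0 and 1 swap velocities; positions: p0=11 p1=11; velocities now: v0=-3 v1=3
Advance to t=2 (no further collisions before then); velocities: v0=-3 v1=3; positions = 10 12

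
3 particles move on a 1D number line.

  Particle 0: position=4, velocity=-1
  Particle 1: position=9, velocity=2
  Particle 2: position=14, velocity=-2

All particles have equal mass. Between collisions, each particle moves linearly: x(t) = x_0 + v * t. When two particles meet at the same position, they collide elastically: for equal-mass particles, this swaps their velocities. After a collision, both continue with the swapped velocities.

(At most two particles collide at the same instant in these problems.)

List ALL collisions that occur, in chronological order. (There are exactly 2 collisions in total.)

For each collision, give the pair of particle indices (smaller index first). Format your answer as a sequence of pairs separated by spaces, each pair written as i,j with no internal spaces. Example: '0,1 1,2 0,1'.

Collision at t=5/4: particles 1 and 2 swap velocities; positions: p0=11/4 p1=23/2 p2=23/2; velocities now: v0=-1 v1=-2 v2=2
Collision at t=10: particles 0 and 1 swap velocities; positions: p0=-6 p1=-6 p2=29; velocities now: v0=-2 v1=-1 v2=2

Answer: 1,2 0,1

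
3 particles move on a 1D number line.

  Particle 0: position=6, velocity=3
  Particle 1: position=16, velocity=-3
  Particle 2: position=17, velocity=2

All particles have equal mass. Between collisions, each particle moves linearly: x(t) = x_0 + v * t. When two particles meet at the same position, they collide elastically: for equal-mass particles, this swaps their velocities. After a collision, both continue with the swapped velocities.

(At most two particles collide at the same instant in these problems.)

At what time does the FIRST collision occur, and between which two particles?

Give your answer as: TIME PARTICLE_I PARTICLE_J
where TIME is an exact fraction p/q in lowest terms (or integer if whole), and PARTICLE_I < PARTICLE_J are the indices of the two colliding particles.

Pair (0,1): pos 6,16 vel 3,-3 -> gap=10, closing at 6/unit, collide at t=5/3
Pair (1,2): pos 16,17 vel -3,2 -> not approaching (rel speed -5 <= 0)
Earliest collision: t=5/3 between 0 and 1

Answer: 5/3 0 1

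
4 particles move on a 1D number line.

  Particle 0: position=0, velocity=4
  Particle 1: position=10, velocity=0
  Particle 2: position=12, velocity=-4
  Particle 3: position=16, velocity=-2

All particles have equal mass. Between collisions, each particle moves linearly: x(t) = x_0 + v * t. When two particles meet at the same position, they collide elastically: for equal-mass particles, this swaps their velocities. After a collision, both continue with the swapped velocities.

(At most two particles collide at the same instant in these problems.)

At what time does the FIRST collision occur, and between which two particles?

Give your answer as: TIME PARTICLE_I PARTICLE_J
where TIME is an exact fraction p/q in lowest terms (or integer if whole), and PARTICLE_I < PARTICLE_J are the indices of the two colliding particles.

Answer: 1/2 1 2

Derivation:
Pair (0,1): pos 0,10 vel 4,0 -> gap=10, closing at 4/unit, collide at t=5/2
Pair (1,2): pos 10,12 vel 0,-4 -> gap=2, closing at 4/unit, collide at t=1/2
Pair (2,3): pos 12,16 vel -4,-2 -> not approaching (rel speed -2 <= 0)
Earliest collision: t=1/2 between 1 and 2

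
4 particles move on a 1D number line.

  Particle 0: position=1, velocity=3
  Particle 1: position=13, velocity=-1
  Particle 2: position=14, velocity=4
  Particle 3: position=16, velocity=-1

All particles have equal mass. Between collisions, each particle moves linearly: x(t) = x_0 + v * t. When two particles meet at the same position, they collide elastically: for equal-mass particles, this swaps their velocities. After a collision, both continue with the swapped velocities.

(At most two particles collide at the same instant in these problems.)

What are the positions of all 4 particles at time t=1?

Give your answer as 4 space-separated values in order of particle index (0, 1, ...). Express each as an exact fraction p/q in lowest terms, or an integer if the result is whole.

Collision at t=2/5: particles 2 and 3 swap velocities; positions: p0=11/5 p1=63/5 p2=78/5 p3=78/5; velocities now: v0=3 v1=-1 v2=-1 v3=4
Advance to t=1 (no further collisions before then); velocities: v0=3 v1=-1 v2=-1 v3=4; positions = 4 12 15 18

Answer: 4 12 15 18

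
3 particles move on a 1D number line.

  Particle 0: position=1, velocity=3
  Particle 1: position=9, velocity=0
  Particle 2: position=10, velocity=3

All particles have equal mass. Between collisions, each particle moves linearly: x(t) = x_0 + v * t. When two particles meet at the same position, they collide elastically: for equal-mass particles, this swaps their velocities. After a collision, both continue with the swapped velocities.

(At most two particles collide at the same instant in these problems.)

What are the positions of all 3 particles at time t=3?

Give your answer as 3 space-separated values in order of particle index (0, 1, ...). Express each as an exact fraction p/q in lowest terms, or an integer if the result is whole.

Answer: 9 10 19

Derivation:
Collision at t=8/3: particles 0 and 1 swap velocities; positions: p0=9 p1=9 p2=18; velocities now: v0=0 v1=3 v2=3
Advance to t=3 (no further collisions before then); velocities: v0=0 v1=3 v2=3; positions = 9 10 19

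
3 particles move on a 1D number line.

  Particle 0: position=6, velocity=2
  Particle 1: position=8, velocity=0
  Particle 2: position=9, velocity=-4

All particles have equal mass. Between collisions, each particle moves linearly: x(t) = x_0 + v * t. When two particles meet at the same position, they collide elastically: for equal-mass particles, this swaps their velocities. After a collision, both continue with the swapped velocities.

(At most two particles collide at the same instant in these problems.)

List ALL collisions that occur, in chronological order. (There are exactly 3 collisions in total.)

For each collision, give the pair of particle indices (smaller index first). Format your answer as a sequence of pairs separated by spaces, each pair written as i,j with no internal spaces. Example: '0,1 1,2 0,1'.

Collision at t=1/4: particles 1 and 2 swap velocities; positions: p0=13/2 p1=8 p2=8; velocities now: v0=2 v1=-4 v2=0
Collision at t=1/2: particles 0 and 1 swap velocities; positions: p0=7 p1=7 p2=8; velocities now: v0=-4 v1=2 v2=0
Collision at t=1: particles 1 and 2 swap velocities; positions: p0=5 p1=8 p2=8; velocities now: v0=-4 v1=0 v2=2

Answer: 1,2 0,1 1,2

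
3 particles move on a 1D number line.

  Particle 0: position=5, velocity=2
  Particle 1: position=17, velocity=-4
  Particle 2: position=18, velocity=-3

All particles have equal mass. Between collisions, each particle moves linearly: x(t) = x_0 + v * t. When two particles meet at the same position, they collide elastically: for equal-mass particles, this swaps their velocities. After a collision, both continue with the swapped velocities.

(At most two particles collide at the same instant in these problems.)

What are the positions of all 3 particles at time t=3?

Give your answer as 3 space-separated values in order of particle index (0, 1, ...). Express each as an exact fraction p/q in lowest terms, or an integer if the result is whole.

Collision at t=2: particles 0 and 1 swap velocities; positions: p0=9 p1=9 p2=12; velocities now: v0=-4 v1=2 v2=-3
Collision at t=13/5: particles 1 and 2 swap velocities; positions: p0=33/5 p1=51/5 p2=51/5; velocities now: v0=-4 v1=-3 v2=2
Advance to t=3 (no further collisions before then); velocities: v0=-4 v1=-3 v2=2; positions = 5 9 11

Answer: 5 9 11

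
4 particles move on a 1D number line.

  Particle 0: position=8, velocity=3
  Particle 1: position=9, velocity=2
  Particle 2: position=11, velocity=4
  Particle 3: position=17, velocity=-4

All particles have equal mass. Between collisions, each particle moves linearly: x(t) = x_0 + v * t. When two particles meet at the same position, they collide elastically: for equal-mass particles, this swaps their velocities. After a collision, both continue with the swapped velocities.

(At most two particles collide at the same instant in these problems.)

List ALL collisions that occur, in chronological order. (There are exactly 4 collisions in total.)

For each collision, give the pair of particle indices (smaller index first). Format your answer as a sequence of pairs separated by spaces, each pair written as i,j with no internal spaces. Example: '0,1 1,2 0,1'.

Answer: 2,3 0,1 1,2 0,1

Derivation:
Collision at t=3/4: particles 2 and 3 swap velocities; positions: p0=41/4 p1=21/2 p2=14 p3=14; velocities now: v0=3 v1=2 v2=-4 v3=4
Collision at t=1: particles 0 and 1 swap velocities; positions: p0=11 p1=11 p2=13 p3=15; velocities now: v0=2 v1=3 v2=-4 v3=4
Collision at t=9/7: particles 1 and 2 swap velocities; positions: p0=81/7 p1=83/7 p2=83/7 p3=113/7; velocities now: v0=2 v1=-4 v2=3 v3=4
Collision at t=4/3: particles 0 and 1 swap velocities; positions: p0=35/3 p1=35/3 p2=12 p3=49/3; velocities now: v0=-4 v1=2 v2=3 v3=4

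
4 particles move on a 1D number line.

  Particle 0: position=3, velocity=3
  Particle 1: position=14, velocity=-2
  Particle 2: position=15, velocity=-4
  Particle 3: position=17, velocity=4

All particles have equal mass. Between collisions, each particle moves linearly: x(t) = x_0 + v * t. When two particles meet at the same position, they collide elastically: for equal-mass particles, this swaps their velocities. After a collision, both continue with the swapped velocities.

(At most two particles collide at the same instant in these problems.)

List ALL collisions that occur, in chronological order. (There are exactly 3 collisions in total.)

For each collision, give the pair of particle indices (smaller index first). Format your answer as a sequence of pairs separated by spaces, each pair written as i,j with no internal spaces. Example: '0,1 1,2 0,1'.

Collision at t=1/2: particles 1 and 2 swap velocities; positions: p0=9/2 p1=13 p2=13 p3=19; velocities now: v0=3 v1=-4 v2=-2 v3=4
Collision at t=12/7: particles 0 and 1 swap velocities; positions: p0=57/7 p1=57/7 p2=74/7 p3=167/7; velocities now: v0=-4 v1=3 v2=-2 v3=4
Collision at t=11/5: particles 1 and 2 swap velocities; positions: p0=31/5 p1=48/5 p2=48/5 p3=129/5; velocities now: v0=-4 v1=-2 v2=3 v3=4

Answer: 1,2 0,1 1,2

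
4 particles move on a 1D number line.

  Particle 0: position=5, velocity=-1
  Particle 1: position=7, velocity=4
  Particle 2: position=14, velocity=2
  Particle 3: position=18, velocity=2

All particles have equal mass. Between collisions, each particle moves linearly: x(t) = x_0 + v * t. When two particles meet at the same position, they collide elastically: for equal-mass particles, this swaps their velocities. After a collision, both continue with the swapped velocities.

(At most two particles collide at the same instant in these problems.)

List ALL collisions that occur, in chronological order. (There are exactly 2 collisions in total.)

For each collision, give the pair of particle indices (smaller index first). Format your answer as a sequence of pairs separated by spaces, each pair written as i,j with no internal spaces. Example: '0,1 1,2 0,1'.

Collision at t=7/2: particles 1 and 2 swap velocities; positions: p0=3/2 p1=21 p2=21 p3=25; velocities now: v0=-1 v1=2 v2=4 v3=2
Collision at t=11/2: particles 2 and 3 swap velocities; positions: p0=-1/2 p1=25 p2=29 p3=29; velocities now: v0=-1 v1=2 v2=2 v3=4

Answer: 1,2 2,3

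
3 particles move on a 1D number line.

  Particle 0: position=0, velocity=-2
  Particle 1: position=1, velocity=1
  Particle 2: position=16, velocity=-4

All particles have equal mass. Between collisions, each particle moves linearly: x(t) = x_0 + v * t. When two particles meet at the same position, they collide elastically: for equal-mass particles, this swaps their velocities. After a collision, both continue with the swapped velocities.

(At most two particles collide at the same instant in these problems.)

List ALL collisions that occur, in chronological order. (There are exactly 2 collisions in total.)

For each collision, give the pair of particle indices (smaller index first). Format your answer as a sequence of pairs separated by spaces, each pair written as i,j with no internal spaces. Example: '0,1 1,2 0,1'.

Answer: 1,2 0,1

Derivation:
Collision at t=3: particles 1 and 2 swap velocities; positions: p0=-6 p1=4 p2=4; velocities now: v0=-2 v1=-4 v2=1
Collision at t=8: particles 0 and 1 swap velocities; positions: p0=-16 p1=-16 p2=9; velocities now: v0=-4 v1=-2 v2=1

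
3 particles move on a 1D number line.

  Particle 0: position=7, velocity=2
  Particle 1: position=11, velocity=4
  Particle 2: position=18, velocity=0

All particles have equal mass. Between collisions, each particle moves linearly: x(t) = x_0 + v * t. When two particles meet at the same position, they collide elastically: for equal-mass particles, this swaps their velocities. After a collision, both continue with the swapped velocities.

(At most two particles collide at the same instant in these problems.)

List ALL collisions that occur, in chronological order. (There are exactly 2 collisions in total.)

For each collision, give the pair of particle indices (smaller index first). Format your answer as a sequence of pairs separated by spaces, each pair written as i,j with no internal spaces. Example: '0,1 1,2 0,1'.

Collision at t=7/4: particles 1 and 2 swap velocities; positions: p0=21/2 p1=18 p2=18; velocities now: v0=2 v1=0 v2=4
Collision at t=11/2: particles 0 and 1 swap velocities; positions: p0=18 p1=18 p2=33; velocities now: v0=0 v1=2 v2=4

Answer: 1,2 0,1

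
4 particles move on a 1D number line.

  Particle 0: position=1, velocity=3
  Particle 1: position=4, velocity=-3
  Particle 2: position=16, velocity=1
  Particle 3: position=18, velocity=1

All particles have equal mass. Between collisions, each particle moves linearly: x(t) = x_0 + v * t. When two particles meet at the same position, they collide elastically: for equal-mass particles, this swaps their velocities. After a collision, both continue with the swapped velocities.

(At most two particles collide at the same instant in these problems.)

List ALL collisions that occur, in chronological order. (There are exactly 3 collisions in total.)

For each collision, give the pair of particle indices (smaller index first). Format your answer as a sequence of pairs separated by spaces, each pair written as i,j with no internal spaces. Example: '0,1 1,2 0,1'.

Answer: 0,1 1,2 2,3

Derivation:
Collision at t=1/2: particles 0 and 1 swap velocities; positions: p0=5/2 p1=5/2 p2=33/2 p3=37/2; velocities now: v0=-3 v1=3 v2=1 v3=1
Collision at t=15/2: particles 1 and 2 swap velocities; positions: p0=-37/2 p1=47/2 p2=47/2 p3=51/2; velocities now: v0=-3 v1=1 v2=3 v3=1
Collision at t=17/2: particles 2 and 3 swap velocities; positions: p0=-43/2 p1=49/2 p2=53/2 p3=53/2; velocities now: v0=-3 v1=1 v2=1 v3=3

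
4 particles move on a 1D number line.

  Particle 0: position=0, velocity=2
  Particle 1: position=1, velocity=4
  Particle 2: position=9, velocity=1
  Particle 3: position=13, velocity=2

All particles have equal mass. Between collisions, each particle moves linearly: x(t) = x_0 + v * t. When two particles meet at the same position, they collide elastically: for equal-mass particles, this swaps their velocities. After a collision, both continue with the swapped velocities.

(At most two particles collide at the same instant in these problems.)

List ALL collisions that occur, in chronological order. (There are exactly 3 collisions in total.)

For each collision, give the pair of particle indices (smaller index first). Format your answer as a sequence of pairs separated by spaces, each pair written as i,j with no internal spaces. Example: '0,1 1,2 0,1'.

Collision at t=8/3: particles 1 and 2 swap velocities; positions: p0=16/3 p1=35/3 p2=35/3 p3=55/3; velocities now: v0=2 v1=1 v2=4 v3=2
Collision at t=6: particles 2 and 3 swap velocities; positions: p0=12 p1=15 p2=25 p3=25; velocities now: v0=2 v1=1 v2=2 v3=4
Collision at t=9: particles 0 and 1 swap velocities; positions: p0=18 p1=18 p2=31 p3=37; velocities now: v0=1 v1=2 v2=2 v3=4

Answer: 1,2 2,3 0,1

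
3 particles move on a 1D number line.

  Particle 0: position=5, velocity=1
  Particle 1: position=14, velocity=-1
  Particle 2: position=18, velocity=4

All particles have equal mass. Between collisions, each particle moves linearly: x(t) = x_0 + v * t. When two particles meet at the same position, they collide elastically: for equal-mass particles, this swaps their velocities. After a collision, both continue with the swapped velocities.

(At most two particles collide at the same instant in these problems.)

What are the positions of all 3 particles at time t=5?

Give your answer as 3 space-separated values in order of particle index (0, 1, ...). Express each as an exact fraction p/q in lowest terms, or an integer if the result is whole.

Collision at t=9/2: particles 0 and 1 swap velocities; positions: p0=19/2 p1=19/2 p2=36; velocities now: v0=-1 v1=1 v2=4
Advance to t=5 (no further collisions before then); velocities: v0=-1 v1=1 v2=4; positions = 9 10 38

Answer: 9 10 38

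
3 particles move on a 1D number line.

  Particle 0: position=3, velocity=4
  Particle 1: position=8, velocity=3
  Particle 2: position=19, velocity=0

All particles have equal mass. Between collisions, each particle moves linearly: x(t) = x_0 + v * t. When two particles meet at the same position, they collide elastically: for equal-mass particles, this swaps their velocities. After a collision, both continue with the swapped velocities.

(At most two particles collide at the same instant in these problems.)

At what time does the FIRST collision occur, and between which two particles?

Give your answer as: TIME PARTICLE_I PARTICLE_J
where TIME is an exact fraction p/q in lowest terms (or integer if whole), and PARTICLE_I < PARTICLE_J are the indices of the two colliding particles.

Pair (0,1): pos 3,8 vel 4,3 -> gap=5, closing at 1/unit, collide at t=5
Pair (1,2): pos 8,19 vel 3,0 -> gap=11, closing at 3/unit, collide at t=11/3
Earliest collision: t=11/3 between 1 and 2

Answer: 11/3 1 2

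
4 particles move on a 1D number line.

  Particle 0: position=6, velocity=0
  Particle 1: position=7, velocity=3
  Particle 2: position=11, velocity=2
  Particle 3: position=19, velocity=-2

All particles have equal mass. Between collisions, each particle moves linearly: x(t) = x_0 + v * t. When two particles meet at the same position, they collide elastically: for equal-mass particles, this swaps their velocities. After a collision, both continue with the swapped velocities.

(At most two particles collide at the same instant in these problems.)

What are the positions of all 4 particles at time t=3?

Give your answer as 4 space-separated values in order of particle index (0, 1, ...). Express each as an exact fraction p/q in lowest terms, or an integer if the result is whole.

Answer: 6 13 16 17

Derivation:
Collision at t=2: particles 2 and 3 swap velocities; positions: p0=6 p1=13 p2=15 p3=15; velocities now: v0=0 v1=3 v2=-2 v3=2
Collision at t=12/5: particles 1 and 2 swap velocities; positions: p0=6 p1=71/5 p2=71/5 p3=79/5; velocities now: v0=0 v1=-2 v2=3 v3=2
Advance to t=3 (no further collisions before then); velocities: v0=0 v1=-2 v2=3 v3=2; positions = 6 13 16 17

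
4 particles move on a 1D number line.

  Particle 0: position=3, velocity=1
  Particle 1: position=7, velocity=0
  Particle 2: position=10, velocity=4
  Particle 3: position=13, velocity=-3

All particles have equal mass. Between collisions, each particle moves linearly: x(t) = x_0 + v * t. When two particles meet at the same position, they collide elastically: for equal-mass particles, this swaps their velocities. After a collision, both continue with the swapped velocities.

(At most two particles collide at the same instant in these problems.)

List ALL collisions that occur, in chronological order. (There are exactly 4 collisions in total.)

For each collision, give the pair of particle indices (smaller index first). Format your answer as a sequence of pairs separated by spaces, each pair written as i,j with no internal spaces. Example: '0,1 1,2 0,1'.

Collision at t=3/7: particles 2 and 3 swap velocities; positions: p0=24/7 p1=7 p2=82/7 p3=82/7; velocities now: v0=1 v1=0 v2=-3 v3=4
Collision at t=2: particles 1 and 2 swap velocities; positions: p0=5 p1=7 p2=7 p3=18; velocities now: v0=1 v1=-3 v2=0 v3=4
Collision at t=5/2: particles 0 and 1 swap velocities; positions: p0=11/2 p1=11/2 p2=7 p3=20; velocities now: v0=-3 v1=1 v2=0 v3=4
Collision at t=4: particles 1 and 2 swap velocities; positions: p0=1 p1=7 p2=7 p3=26; velocities now: v0=-3 v1=0 v2=1 v3=4

Answer: 2,3 1,2 0,1 1,2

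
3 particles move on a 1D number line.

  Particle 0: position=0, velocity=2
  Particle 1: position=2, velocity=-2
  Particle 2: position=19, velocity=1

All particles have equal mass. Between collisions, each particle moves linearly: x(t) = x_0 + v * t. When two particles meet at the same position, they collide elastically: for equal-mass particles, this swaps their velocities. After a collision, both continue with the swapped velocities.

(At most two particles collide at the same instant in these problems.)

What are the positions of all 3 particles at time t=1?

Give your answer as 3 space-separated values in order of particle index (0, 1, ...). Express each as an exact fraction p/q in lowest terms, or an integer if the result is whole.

Collision at t=1/2: particles 0 and 1 swap velocities; positions: p0=1 p1=1 p2=39/2; velocities now: v0=-2 v1=2 v2=1
Advance to t=1 (no further collisions before then); velocities: v0=-2 v1=2 v2=1; positions = 0 2 20

Answer: 0 2 20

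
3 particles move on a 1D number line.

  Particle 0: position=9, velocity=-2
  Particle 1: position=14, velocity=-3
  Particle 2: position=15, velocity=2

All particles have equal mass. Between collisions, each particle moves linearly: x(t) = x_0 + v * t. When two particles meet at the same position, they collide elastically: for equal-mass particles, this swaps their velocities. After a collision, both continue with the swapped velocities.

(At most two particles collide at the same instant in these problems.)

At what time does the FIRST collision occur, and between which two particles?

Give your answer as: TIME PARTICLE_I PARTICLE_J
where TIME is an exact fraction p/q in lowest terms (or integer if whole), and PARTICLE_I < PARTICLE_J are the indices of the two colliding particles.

Answer: 5 0 1

Derivation:
Pair (0,1): pos 9,14 vel -2,-3 -> gap=5, closing at 1/unit, collide at t=5
Pair (1,2): pos 14,15 vel -3,2 -> not approaching (rel speed -5 <= 0)
Earliest collision: t=5 between 0 and 1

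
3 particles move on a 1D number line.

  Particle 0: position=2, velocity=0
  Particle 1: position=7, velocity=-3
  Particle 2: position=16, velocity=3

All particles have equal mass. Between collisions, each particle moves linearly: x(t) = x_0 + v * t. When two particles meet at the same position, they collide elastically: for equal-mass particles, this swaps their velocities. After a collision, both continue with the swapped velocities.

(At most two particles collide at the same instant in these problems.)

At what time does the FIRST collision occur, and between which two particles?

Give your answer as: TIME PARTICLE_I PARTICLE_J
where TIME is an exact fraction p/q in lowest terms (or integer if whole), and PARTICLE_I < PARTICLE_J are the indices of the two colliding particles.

Answer: 5/3 0 1

Derivation:
Pair (0,1): pos 2,7 vel 0,-3 -> gap=5, closing at 3/unit, collide at t=5/3
Pair (1,2): pos 7,16 vel -3,3 -> not approaching (rel speed -6 <= 0)
Earliest collision: t=5/3 between 0 and 1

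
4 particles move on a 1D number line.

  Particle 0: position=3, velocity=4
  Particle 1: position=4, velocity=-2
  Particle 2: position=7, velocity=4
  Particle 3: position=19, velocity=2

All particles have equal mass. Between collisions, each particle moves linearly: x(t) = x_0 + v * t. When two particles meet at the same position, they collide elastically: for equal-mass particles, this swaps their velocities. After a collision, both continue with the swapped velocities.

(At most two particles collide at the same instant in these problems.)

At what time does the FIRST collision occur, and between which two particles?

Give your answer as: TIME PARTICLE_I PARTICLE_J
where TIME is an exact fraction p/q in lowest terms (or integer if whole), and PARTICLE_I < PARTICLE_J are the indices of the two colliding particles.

Pair (0,1): pos 3,4 vel 4,-2 -> gap=1, closing at 6/unit, collide at t=1/6
Pair (1,2): pos 4,7 vel -2,4 -> not approaching (rel speed -6 <= 0)
Pair (2,3): pos 7,19 vel 4,2 -> gap=12, closing at 2/unit, collide at t=6
Earliest collision: t=1/6 between 0 and 1

Answer: 1/6 0 1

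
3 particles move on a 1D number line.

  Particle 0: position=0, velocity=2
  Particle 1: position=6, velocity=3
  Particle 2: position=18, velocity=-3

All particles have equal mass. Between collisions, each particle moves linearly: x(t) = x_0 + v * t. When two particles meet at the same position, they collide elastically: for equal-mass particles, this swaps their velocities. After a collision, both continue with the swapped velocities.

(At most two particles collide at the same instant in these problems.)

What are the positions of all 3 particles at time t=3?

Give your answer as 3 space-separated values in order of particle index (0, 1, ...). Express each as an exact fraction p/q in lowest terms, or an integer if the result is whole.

Answer: 6 9 15

Derivation:
Collision at t=2: particles 1 and 2 swap velocities; positions: p0=4 p1=12 p2=12; velocities now: v0=2 v1=-3 v2=3
Advance to t=3 (no further collisions before then); velocities: v0=2 v1=-3 v2=3; positions = 6 9 15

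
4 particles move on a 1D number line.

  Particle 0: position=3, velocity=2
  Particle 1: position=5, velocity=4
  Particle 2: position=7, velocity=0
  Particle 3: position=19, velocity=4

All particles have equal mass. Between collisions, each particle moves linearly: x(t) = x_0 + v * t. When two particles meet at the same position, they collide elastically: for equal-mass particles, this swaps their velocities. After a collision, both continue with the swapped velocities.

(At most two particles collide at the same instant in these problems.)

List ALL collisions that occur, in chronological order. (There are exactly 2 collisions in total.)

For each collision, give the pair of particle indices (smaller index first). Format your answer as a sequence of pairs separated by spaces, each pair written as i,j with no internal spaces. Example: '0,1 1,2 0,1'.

Collision at t=1/2: particles 1 and 2 swap velocities; positions: p0=4 p1=7 p2=7 p3=21; velocities now: v0=2 v1=0 v2=4 v3=4
Collision at t=2: particles 0 and 1 swap velocities; positions: p0=7 p1=7 p2=13 p3=27; velocities now: v0=0 v1=2 v2=4 v3=4

Answer: 1,2 0,1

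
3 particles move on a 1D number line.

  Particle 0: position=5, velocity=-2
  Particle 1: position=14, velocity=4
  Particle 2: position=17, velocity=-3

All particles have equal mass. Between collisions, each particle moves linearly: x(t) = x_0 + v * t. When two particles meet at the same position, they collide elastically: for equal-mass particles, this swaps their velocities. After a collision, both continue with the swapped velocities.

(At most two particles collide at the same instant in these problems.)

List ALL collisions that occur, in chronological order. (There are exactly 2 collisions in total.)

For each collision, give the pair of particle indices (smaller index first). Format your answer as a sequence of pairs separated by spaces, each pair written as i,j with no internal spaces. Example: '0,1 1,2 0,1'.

Collision at t=3/7: particles 1 and 2 swap velocities; positions: p0=29/7 p1=110/7 p2=110/7; velocities now: v0=-2 v1=-3 v2=4
Collision at t=12: particles 0 and 1 swap velocities; positions: p0=-19 p1=-19 p2=62; velocities now: v0=-3 v1=-2 v2=4

Answer: 1,2 0,1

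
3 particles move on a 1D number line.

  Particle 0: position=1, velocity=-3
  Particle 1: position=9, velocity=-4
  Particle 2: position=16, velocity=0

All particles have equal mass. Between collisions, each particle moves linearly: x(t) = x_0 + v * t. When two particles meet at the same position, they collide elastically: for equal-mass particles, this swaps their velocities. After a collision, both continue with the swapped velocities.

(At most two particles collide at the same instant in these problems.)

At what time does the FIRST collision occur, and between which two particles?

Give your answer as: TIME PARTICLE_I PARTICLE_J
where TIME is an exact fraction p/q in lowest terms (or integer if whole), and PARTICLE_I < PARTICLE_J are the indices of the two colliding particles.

Pair (0,1): pos 1,9 vel -3,-4 -> gap=8, closing at 1/unit, collide at t=8
Pair (1,2): pos 9,16 vel -4,0 -> not approaching (rel speed -4 <= 0)
Earliest collision: t=8 between 0 and 1

Answer: 8 0 1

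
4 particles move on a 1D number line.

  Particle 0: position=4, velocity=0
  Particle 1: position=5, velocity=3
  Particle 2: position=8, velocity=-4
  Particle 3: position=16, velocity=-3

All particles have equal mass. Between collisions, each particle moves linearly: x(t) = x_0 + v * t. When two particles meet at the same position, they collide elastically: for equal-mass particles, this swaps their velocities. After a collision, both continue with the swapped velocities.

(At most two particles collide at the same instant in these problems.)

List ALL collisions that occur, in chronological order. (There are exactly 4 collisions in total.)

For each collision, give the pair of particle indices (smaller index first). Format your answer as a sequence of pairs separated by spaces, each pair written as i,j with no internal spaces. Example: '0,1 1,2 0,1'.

Collision at t=3/7: particles 1 and 2 swap velocities; positions: p0=4 p1=44/7 p2=44/7 p3=103/7; velocities now: v0=0 v1=-4 v2=3 v3=-3
Collision at t=1: particles 0 and 1 swap velocities; positions: p0=4 p1=4 p2=8 p3=13; velocities now: v0=-4 v1=0 v2=3 v3=-3
Collision at t=11/6: particles 2 and 3 swap velocities; positions: p0=2/3 p1=4 p2=21/2 p3=21/2; velocities now: v0=-4 v1=0 v2=-3 v3=3
Collision at t=4: particles 1 and 2 swap velocities; positions: p0=-8 p1=4 p2=4 p3=17; velocities now: v0=-4 v1=-3 v2=0 v3=3

Answer: 1,2 0,1 2,3 1,2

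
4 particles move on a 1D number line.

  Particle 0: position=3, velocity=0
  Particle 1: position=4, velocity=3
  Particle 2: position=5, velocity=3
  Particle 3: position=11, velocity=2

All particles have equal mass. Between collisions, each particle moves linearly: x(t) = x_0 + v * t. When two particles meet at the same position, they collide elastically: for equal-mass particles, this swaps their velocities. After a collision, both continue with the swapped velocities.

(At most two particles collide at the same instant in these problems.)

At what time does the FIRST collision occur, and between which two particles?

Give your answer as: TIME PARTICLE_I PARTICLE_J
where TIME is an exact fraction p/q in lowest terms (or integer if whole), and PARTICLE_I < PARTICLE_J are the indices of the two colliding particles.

Pair (0,1): pos 3,4 vel 0,3 -> not approaching (rel speed -3 <= 0)
Pair (1,2): pos 4,5 vel 3,3 -> not approaching (rel speed 0 <= 0)
Pair (2,3): pos 5,11 vel 3,2 -> gap=6, closing at 1/unit, collide at t=6
Earliest collision: t=6 between 2 and 3

Answer: 6 2 3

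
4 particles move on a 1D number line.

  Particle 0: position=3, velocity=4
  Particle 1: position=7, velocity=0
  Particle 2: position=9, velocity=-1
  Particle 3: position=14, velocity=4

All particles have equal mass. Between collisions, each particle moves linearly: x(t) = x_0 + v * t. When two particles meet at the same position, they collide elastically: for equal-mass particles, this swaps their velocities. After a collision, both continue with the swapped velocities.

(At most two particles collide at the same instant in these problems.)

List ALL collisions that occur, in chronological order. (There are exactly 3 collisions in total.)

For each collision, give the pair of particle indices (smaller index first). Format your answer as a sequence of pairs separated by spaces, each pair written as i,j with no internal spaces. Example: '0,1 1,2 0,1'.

Answer: 0,1 1,2 0,1

Derivation:
Collision at t=1: particles 0 and 1 swap velocities; positions: p0=7 p1=7 p2=8 p3=18; velocities now: v0=0 v1=4 v2=-1 v3=4
Collision at t=6/5: particles 1 and 2 swap velocities; positions: p0=7 p1=39/5 p2=39/5 p3=94/5; velocities now: v0=0 v1=-1 v2=4 v3=4
Collision at t=2: particles 0 and 1 swap velocities; positions: p0=7 p1=7 p2=11 p3=22; velocities now: v0=-1 v1=0 v2=4 v3=4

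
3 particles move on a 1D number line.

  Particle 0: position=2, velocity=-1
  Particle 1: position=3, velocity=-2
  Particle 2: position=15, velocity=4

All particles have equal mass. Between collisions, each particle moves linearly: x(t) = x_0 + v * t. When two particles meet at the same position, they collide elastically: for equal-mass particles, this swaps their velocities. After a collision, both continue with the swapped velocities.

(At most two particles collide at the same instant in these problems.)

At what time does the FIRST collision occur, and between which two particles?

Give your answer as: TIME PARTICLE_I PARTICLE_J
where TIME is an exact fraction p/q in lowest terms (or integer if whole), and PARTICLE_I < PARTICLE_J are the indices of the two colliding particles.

Pair (0,1): pos 2,3 vel -1,-2 -> gap=1, closing at 1/unit, collide at t=1
Pair (1,2): pos 3,15 vel -2,4 -> not approaching (rel speed -6 <= 0)
Earliest collision: t=1 between 0 and 1

Answer: 1 0 1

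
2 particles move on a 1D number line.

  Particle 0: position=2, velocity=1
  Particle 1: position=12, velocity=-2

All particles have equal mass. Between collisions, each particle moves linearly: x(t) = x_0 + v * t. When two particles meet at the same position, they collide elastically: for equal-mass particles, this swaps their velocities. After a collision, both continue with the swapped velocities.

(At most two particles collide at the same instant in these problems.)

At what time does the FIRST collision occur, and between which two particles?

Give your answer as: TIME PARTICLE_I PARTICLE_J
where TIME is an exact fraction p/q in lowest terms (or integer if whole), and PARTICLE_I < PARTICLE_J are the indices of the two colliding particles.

Pair (0,1): pos 2,12 vel 1,-2 -> gap=10, closing at 3/unit, collide at t=10/3
Earliest collision: t=10/3 between 0 and 1

Answer: 10/3 0 1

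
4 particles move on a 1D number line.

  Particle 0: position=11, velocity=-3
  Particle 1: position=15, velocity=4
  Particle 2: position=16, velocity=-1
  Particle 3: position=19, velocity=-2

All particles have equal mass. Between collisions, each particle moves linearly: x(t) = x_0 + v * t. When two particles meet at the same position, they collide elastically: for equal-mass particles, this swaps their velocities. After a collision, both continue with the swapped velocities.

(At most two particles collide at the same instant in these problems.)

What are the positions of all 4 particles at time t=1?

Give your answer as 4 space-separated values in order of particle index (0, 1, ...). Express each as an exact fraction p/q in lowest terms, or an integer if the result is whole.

Answer: 8 15 17 19

Derivation:
Collision at t=1/5: particles 1 and 2 swap velocities; positions: p0=52/5 p1=79/5 p2=79/5 p3=93/5; velocities now: v0=-3 v1=-1 v2=4 v3=-2
Collision at t=2/3: particles 2 and 3 swap velocities; positions: p0=9 p1=46/3 p2=53/3 p3=53/3; velocities now: v0=-3 v1=-1 v2=-2 v3=4
Advance to t=1 (no further collisions before then); velocities: v0=-3 v1=-1 v2=-2 v3=4; positions = 8 15 17 19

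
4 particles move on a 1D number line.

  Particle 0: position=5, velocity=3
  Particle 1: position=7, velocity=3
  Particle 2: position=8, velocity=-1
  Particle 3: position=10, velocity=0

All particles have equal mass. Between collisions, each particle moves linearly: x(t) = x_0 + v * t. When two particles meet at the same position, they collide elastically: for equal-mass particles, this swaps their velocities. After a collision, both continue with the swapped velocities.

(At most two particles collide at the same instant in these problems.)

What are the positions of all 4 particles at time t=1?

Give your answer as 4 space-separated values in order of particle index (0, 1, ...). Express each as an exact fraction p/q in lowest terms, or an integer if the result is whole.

Answer: 7 8 10 10

Derivation:
Collision at t=1/4: particles 1 and 2 swap velocities; positions: p0=23/4 p1=31/4 p2=31/4 p3=10; velocities now: v0=3 v1=-1 v2=3 v3=0
Collision at t=3/4: particles 0 and 1 swap velocities; positions: p0=29/4 p1=29/4 p2=37/4 p3=10; velocities now: v0=-1 v1=3 v2=3 v3=0
Collision at t=1: particles 2 and 3 swap velocities; positions: p0=7 p1=8 p2=10 p3=10; velocities now: v0=-1 v1=3 v2=0 v3=3
Advance to t=1 (no further collisions before then); velocities: v0=-1 v1=3 v2=0 v3=3; positions = 7 8 10 10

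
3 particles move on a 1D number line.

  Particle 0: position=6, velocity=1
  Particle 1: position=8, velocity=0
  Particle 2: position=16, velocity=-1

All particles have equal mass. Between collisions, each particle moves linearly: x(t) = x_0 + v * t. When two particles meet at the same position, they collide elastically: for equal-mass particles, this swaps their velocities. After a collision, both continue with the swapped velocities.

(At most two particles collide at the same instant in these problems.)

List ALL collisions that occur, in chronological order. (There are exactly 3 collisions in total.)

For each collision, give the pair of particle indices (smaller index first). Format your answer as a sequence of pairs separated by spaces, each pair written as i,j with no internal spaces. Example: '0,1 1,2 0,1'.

Answer: 0,1 1,2 0,1

Derivation:
Collision at t=2: particles 0 and 1 swap velocities; positions: p0=8 p1=8 p2=14; velocities now: v0=0 v1=1 v2=-1
Collision at t=5: particles 1 and 2 swap velocities; positions: p0=8 p1=11 p2=11; velocities now: v0=0 v1=-1 v2=1
Collision at t=8: particles 0 and 1 swap velocities; positions: p0=8 p1=8 p2=14; velocities now: v0=-1 v1=0 v2=1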